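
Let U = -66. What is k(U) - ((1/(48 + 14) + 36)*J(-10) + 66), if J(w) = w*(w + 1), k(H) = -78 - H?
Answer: -102903/31 ≈ -3319.5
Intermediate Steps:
J(w) = w*(1 + w)
k(U) - ((1/(48 + 14) + 36)*J(-10) + 66) = (-78 - 1*(-66)) - ((1/(48 + 14) + 36)*(-10*(1 - 10)) + 66) = (-78 + 66) - ((1/62 + 36)*(-10*(-9)) + 66) = -12 - ((1/62 + 36)*90 + 66) = -12 - ((2233/62)*90 + 66) = -12 - (100485/31 + 66) = -12 - 1*102531/31 = -12 - 102531/31 = -102903/31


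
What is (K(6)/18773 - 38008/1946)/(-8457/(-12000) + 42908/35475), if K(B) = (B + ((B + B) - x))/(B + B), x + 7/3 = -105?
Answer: -6074771856472000/595408640843667 ≈ -10.203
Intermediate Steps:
x = -322/3 (x = -7/3 - 105 = -322/3 ≈ -107.33)
K(B) = (322/3 + 3*B)/(2*B) (K(B) = (B + ((B + B) - 1*(-322/3)))/(B + B) = (B + (2*B + 322/3))/((2*B)) = (B + (322/3 + 2*B))*(1/(2*B)) = (322/3 + 3*B)*(1/(2*B)) = (322/3 + 3*B)/(2*B))
(K(6)/18773 - 38008/1946)/(-8457/(-12000) + 42908/35475) = (((1/6)*(322 + 9*6)/6)/18773 - 38008/1946)/(-8457/(-12000) + 42908/35475) = (((1/6)*(1/6)*(322 + 54))*(1/18773) - 38008*1/1946)/(-8457*(-1/12000) + 42908*(1/35475)) = (((1/6)*(1/6)*376)*(1/18773) - 19004/973)/(2819/4000 + 42908/35475) = ((94/9)*(1/18773) - 19004/973)/(10865441/5676000) = (94/168957 - 19004/973)*(5676000/10865441) = -3210767366/164395161*5676000/10865441 = -6074771856472000/595408640843667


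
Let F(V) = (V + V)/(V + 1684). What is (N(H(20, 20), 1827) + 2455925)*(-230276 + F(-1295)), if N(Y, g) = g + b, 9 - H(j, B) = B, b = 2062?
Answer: -220350024968556/389 ≈ -5.6645e+11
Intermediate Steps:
H(j, B) = 9 - B
N(Y, g) = 2062 + g (N(Y, g) = g + 2062 = 2062 + g)
F(V) = 2*V/(1684 + V) (F(V) = (2*V)/(1684 + V) = 2*V/(1684 + V))
(N(H(20, 20), 1827) + 2455925)*(-230276 + F(-1295)) = ((2062 + 1827) + 2455925)*(-230276 + 2*(-1295)/(1684 - 1295)) = (3889 + 2455925)*(-230276 + 2*(-1295)/389) = 2459814*(-230276 + 2*(-1295)*(1/389)) = 2459814*(-230276 - 2590/389) = 2459814*(-89579954/389) = -220350024968556/389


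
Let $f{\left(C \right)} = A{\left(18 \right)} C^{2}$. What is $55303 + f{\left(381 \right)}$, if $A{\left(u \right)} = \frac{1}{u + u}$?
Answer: $\frac{237341}{4} \approx 59335.0$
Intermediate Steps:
$A{\left(u \right)} = \frac{1}{2 u}$
$f{\left(C \right)} = \frac{C^{2}}{36}$ ($f{\left(C \right)} = \frac{1}{2 \cdot 18} C^{2} = \frac{1}{2} \cdot \frac{1}{18} C^{2} = \frac{C^{2}}{36}$)
$55303 + f{\left(381 \right)} = 55303 + \frac{381^{2}}{36} = 55303 + \frac{1}{36} \cdot 145161 = 55303 + \frac{16129}{4} = \frac{237341}{4}$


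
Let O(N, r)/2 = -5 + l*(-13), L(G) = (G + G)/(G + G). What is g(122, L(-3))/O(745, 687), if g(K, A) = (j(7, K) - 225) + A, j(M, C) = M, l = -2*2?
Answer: -217/94 ≈ -2.3085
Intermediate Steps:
l = -4
L(G) = 1 (L(G) = (2*G)/((2*G)) = (2*G)*(1/(2*G)) = 1)
g(K, A) = -218 + A (g(K, A) = (7 - 225) + A = -218 + A)
O(N, r) = 94 (O(N, r) = 2*(-5 - 4*(-13)) = 2*(-5 + 52) = 2*47 = 94)
g(122, L(-3))/O(745, 687) = (-218 + 1)/94 = -217*1/94 = -217/94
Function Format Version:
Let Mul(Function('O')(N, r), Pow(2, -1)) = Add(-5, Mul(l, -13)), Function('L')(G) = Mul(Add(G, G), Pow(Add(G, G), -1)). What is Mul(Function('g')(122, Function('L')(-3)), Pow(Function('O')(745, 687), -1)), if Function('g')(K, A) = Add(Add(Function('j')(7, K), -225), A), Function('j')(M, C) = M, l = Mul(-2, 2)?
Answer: Rational(-217, 94) ≈ -2.3085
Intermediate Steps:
l = -4
Function('L')(G) = 1 (Function('L')(G) = Mul(Mul(2, G), Pow(Mul(2, G), -1)) = Mul(Mul(2, G), Mul(Rational(1, 2), Pow(G, -1))) = 1)
Function('g')(K, A) = Add(-218, A) (Function('g')(K, A) = Add(Add(7, -225), A) = Add(-218, A))
Function('O')(N, r) = 94 (Function('O')(N, r) = Mul(2, Add(-5, Mul(-4, -13))) = Mul(2, Add(-5, 52)) = Mul(2, 47) = 94)
Mul(Function('g')(122, Function('L')(-3)), Pow(Function('O')(745, 687), -1)) = Mul(Add(-218, 1), Pow(94, -1)) = Mul(-217, Rational(1, 94)) = Rational(-217, 94)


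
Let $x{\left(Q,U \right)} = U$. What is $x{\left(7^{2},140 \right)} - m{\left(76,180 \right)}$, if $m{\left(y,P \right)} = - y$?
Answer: $216$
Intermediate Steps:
$x{\left(7^{2},140 \right)} - m{\left(76,180 \right)} = 140 - \left(-1\right) 76 = 140 - -76 = 140 + 76 = 216$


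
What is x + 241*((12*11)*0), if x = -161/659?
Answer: -161/659 ≈ -0.24431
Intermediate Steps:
x = -161/659 (x = -161*1/659 = -161/659 ≈ -0.24431)
x + 241*((12*11)*0) = -161/659 + 241*((12*11)*0) = -161/659 + 241*(132*0) = -161/659 + 241*0 = -161/659 + 0 = -161/659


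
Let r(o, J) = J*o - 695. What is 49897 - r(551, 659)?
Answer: -312517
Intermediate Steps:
r(o, J) = -695 + J*o
49897 - r(551, 659) = 49897 - (-695 + 659*551) = 49897 - (-695 + 363109) = 49897 - 1*362414 = 49897 - 362414 = -312517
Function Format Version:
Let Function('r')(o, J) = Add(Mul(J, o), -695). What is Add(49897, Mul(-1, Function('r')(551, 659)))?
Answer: -312517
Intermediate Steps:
Function('r')(o, J) = Add(-695, Mul(J, o))
Add(49897, Mul(-1, Function('r')(551, 659))) = Add(49897, Mul(-1, Add(-695, Mul(659, 551)))) = Add(49897, Mul(-1, Add(-695, 363109))) = Add(49897, Mul(-1, 362414)) = Add(49897, -362414) = -312517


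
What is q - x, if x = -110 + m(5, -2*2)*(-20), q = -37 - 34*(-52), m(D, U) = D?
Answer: 1941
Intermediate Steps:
q = 1731 (q = -37 + 1768 = 1731)
x = -210 (x = -110 + 5*(-20) = -110 - 100 = -210)
q - x = 1731 - 1*(-210) = 1731 + 210 = 1941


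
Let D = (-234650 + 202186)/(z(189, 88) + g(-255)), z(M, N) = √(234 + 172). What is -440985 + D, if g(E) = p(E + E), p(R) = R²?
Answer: -14916764947348245/33826004797 + 16232*√406/33826004797 ≈ -4.4099e+5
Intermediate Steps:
z(M, N) = √406
g(E) = 4*E² (g(E) = (E + E)² = (2*E)² = 4*E²)
D = -32464/(260100 + √406) (D = (-234650 + 202186)/(√406 + 4*(-255)²) = -32464/(√406 + 4*65025) = -32464/(√406 + 260100) = -32464/(260100 + √406) ≈ -0.12480)
-440985 + D = -440985 + (-4221943200/33826004797 + 16232*√406/33826004797) = -14916764947348245/33826004797 + 16232*√406/33826004797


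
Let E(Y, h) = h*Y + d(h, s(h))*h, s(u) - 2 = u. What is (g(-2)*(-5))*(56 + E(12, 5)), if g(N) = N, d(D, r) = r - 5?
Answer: 1260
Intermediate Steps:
s(u) = 2 + u
d(D, r) = -5 + r
E(Y, h) = Y*h + h*(-3 + h) (E(Y, h) = h*Y + (-5 + (2 + h))*h = Y*h + (-3 + h)*h = Y*h + h*(-3 + h))
(g(-2)*(-5))*(56 + E(12, 5)) = (-2*(-5))*(56 + 5*(-3 + 12 + 5)) = 10*(56 + 5*14) = 10*(56 + 70) = 10*126 = 1260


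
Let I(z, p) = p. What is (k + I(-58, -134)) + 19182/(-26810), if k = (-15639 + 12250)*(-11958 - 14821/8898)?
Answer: 4834464591816047/119277690 ≈ 4.0531e+7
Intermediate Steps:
k = 360647568845/8898 (k = -3389*(-11958 - 14821*1/8898) = -3389*(-11958 - 14821/8898) = -3389*(-106417105/8898) = 360647568845/8898 ≈ 4.0531e+7)
(k + I(-58, -134)) + 19182/(-26810) = (360647568845/8898 - 134) + 19182/(-26810) = 360646376513/8898 + 19182*(-1/26810) = 360646376513/8898 - 9591/13405 = 4834464591816047/119277690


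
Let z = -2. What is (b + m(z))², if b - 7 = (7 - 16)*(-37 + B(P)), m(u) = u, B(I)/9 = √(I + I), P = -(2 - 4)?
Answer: 30976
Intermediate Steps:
P = 2 (P = -1*(-2) = 2)
B(I) = 9*√2*√I (B(I) = 9*√(I + I) = 9*√(2*I) = 9*(√2*√I) = 9*√2*√I)
b = 178 (b = 7 + (7 - 16)*(-37 + 9*√2*√2) = 7 - 9*(-37 + 18) = 7 - 9*(-19) = 7 + 171 = 178)
(b + m(z))² = (178 - 2)² = 176² = 30976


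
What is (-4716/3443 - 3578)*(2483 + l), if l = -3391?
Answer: 11189983160/3443 ≈ 3.2501e+6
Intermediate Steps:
(-4716/3443 - 3578)*(2483 + l) = (-4716/3443 - 3578)*(2483 - 3391) = (-4716*1/3443 - 3578)*(-908) = (-4716/3443 - 3578)*(-908) = -12323770/3443*(-908) = 11189983160/3443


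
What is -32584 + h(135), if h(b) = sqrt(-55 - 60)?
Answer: -32584 + I*sqrt(115) ≈ -32584.0 + 10.724*I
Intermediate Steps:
h(b) = I*sqrt(115) (h(b) = sqrt(-115) = I*sqrt(115))
-32584 + h(135) = -32584 + I*sqrt(115)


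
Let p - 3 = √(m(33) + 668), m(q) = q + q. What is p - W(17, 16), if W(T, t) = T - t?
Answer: 2 + √734 ≈ 29.092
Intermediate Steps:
m(q) = 2*q
p = 3 + √734 (p = 3 + √(2*33 + 668) = 3 + √(66 + 668) = 3 + √734 ≈ 30.092)
p - W(17, 16) = (3 + √734) - (17 - 1*16) = (3 + √734) - (17 - 16) = (3 + √734) - 1*1 = (3 + √734) - 1 = 2 + √734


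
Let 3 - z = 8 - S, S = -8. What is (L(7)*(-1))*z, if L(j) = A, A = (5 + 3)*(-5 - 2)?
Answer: -728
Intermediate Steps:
A = -56 (A = 8*(-7) = -56)
L(j) = -56
z = -13 (z = 3 - (8 - 1*(-8)) = 3 - (8 + 8) = 3 - 1*16 = 3 - 16 = -13)
(L(7)*(-1))*z = -56*(-1)*(-13) = 56*(-13) = -728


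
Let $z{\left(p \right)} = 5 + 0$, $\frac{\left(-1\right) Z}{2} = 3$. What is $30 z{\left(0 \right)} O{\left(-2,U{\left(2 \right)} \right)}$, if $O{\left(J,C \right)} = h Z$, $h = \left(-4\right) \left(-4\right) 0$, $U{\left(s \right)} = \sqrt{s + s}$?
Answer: $0$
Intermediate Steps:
$U{\left(s \right)} = \sqrt{2} \sqrt{s}$ ($U{\left(s \right)} = \sqrt{2 s} = \sqrt{2} \sqrt{s}$)
$Z = -6$ ($Z = \left(-2\right) 3 = -6$)
$h = 0$ ($h = 16 \cdot 0 = 0$)
$z{\left(p \right)} = 5$
$O{\left(J,C \right)} = 0$ ($O{\left(J,C \right)} = 0 \left(-6\right) = 0$)
$30 z{\left(0 \right)} O{\left(-2,U{\left(2 \right)} \right)} = 30 \cdot 5 \cdot 0 = 150 \cdot 0 = 0$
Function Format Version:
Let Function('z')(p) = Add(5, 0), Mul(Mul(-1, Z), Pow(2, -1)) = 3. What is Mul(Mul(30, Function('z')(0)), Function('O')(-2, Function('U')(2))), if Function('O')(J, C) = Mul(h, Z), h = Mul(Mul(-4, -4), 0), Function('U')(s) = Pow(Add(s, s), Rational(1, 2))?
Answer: 0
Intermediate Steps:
Function('U')(s) = Mul(Pow(2, Rational(1, 2)), Pow(s, Rational(1, 2))) (Function('U')(s) = Pow(Mul(2, s), Rational(1, 2)) = Mul(Pow(2, Rational(1, 2)), Pow(s, Rational(1, 2))))
Z = -6 (Z = Mul(-2, 3) = -6)
h = 0 (h = Mul(16, 0) = 0)
Function('z')(p) = 5
Function('O')(J, C) = 0 (Function('O')(J, C) = Mul(0, -6) = 0)
Mul(Mul(30, Function('z')(0)), Function('O')(-2, Function('U')(2))) = Mul(Mul(30, 5), 0) = Mul(150, 0) = 0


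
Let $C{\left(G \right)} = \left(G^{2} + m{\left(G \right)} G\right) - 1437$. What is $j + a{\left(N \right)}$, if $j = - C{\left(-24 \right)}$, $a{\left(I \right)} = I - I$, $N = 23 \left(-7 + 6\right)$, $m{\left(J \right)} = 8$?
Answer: $1053$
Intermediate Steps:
$N = -23$ ($N = 23 \left(-1\right) = -23$)
$C{\left(G \right)} = -1437 + G^{2} + 8 G$ ($C{\left(G \right)} = \left(G^{2} + 8 G\right) - 1437 = -1437 + G^{2} + 8 G$)
$a{\left(I \right)} = 0$
$j = 1053$ ($j = - (-1437 + \left(-24\right)^{2} + 8 \left(-24\right)) = - (-1437 + 576 - 192) = \left(-1\right) \left(-1053\right) = 1053$)
$j + a{\left(N \right)} = 1053 + 0 = 1053$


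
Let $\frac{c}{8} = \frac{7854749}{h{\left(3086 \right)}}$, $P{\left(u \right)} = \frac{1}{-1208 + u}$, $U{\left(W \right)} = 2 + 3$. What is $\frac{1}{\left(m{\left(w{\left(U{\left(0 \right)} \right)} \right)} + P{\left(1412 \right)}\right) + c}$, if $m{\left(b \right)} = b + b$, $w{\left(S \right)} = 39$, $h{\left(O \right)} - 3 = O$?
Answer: $\frac{630156}{12868105625} \approx 4.897 \cdot 10^{-5}$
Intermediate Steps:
$h{\left(O \right)} = 3 + O$
$U{\left(W \right)} = 5$
$m{\left(b \right)} = 2 b$
$c = \frac{62837992}{3089}$ ($c = 8 \frac{7854749}{3 + 3086} = 8 \cdot \frac{7854749}{3089} = \frac{62837992}{3089} \approx 20343.0$)
$\frac{1}{\left(m{\left(w{\left(U{\left(0 \right)} \right)} \right)} + P{\left(1412 \right)}\right) + c} = \frac{1}{\left(2 \cdot 39 + \frac{1}{-1208 + 1412}\right) + \frac{62837992}{3089}} = \frac{1}{\left(78 + \frac{1}{204}\right) + \frac{62837992}{3089}} = \frac{1}{\frac{15913}{204} + \frac{62837992}{3089}} = \frac{1}{\frac{12868105625}{630156}} = \frac{630156}{12868105625}$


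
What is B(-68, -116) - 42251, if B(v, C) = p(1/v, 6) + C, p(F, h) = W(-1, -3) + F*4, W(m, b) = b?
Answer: -720291/17 ≈ -42370.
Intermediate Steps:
p(F, h) = -3 + 4*F (p(F, h) = -3 + F*4 = -3 + 4*F)
B(v, C) = -3 + C + 4/v (B(v, C) = (-3 + 4/v) + C = -3 + C + 4/v)
B(-68, -116) - 42251 = (-3 - 116 + 4/(-68)) - 42251 = (-3 - 116 + 4*(-1/68)) - 42251 = (-3 - 116 - 1/17) - 42251 = -2024/17 - 42251 = -720291/17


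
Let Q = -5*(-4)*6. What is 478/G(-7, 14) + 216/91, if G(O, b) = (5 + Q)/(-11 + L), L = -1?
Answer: -494976/11375 ≈ -43.514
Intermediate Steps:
Q = 120 (Q = 20*6 = 120)
G(O, b) = -125/12 (G(O, b) = (5 + 120)/(-11 - 1) = 125/(-12) = 125*(-1/12) = -125/12)
478/G(-7, 14) + 216/91 = 478/(-125/12) + 216/91 = 478*(-12/125) + 216*(1/91) = -5736/125 + 216/91 = -494976/11375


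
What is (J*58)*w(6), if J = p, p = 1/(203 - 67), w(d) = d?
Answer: 87/34 ≈ 2.5588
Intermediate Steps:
p = 1/136 ≈ 0.0073529
J = 1/136 ≈ 0.0073529
(J*58)*w(6) = ((1/136)*58)*6 = (29/68)*6 = 87/34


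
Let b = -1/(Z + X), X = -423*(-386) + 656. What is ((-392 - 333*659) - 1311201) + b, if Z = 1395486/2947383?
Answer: -82196039500955967/53686408912 ≈ -1.5310e+6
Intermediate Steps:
Z = 155054/327487 (Z = 1395486*(1/2947383) = 155054/327487 ≈ 0.47347)
X = 163934 (X = 163278 + 656 = 163934)
b = -327487/53686408912 (b = -1/(155054/327487 + 163934) = -1/53686408912/327487 = -1*327487/53686408912 = -327487/53686408912 ≈ -6.1000e-6)
((-392 - 333*659) - 1311201) + b = ((-392 - 333*659) - 1311201) - 327487/53686408912 = ((-392 - 219447) - 1311201) - 327487/53686408912 = (-219839 - 1311201) - 327487/53686408912 = -1531040 - 327487/53686408912 = -82196039500955967/53686408912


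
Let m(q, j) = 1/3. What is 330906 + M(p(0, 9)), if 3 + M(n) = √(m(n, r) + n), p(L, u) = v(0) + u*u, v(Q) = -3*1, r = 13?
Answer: 330903 + √705/3 ≈ 3.3091e+5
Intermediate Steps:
m(q, j) = ⅓
v(Q) = -3
p(L, u) = -3 + u² (p(L, u) = -3 + u*u = -3 + u²)
M(n) = -3 + √(⅓ + n)
330906 + M(p(0, 9)) = 330906 + (-3 + √(3 + 9*(-3 + 9²))/3) = 330906 + (-3 + √(3 + 9*(-3 + 81))/3) = 330906 + (-3 + √(3 + 9*78)/3) = 330906 + (-3 + √(3 + 702)/3) = 330906 + (-3 + √705/3) = 330903 + √705/3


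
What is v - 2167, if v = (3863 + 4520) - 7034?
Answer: -818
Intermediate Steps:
v = 1349 (v = 8383 - 7034 = 1349)
v - 2167 = 1349 - 2167 = -818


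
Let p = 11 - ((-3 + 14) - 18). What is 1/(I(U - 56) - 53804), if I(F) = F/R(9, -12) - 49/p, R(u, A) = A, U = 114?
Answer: -9/484304 ≈ -1.8583e-5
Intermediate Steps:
p = 18 (p = 11 - (11 - 18) = 11 - 1*(-7) = 11 + 7 = 18)
I(F) = -49/18 - F/12 (I(F) = F/(-12) - 49/18 = F*(-1/12) - 49*1/18 = -F/12 - 49/18 = -49/18 - F/12)
1/(I(U - 56) - 53804) = 1/((-49/18 - (114 - 56)/12) - 53804) = 1/((-49/18 - 1/12*58) - 53804) = 1/((-49/18 - 29/6) - 53804) = 1/(-68/9 - 53804) = 1/(-484304/9) = -9/484304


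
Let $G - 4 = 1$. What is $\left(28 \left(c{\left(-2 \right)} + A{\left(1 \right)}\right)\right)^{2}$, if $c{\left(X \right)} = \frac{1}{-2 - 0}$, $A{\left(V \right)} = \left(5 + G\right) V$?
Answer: $70756$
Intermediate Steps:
$G = 5$ ($G = 4 + 1 = 5$)
$A{\left(V \right)} = 10 V$ ($A{\left(V \right)} = \left(5 + 5\right) V = 10 V$)
$c{\left(X \right)} = - \frac{1}{2}$ ($c{\left(X \right)} = \frac{1}{-2 + 0} = \frac{1}{-2} = - \frac{1}{2}$)
$\left(28 \left(c{\left(-2 \right)} + A{\left(1 \right)}\right)\right)^{2} = \left(28 \left(- \frac{1}{2} + 10 \cdot 1\right)\right)^{2} = \left(28 \left(- \frac{1}{2} + 10\right)\right)^{2} = \left(28 \cdot \frac{19}{2}\right)^{2} = 266^{2} = 70756$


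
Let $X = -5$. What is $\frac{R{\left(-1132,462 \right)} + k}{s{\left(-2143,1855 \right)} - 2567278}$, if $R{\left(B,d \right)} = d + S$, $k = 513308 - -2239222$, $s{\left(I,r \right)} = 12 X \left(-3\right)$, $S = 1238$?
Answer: $- \frac{1377115}{1283549} \approx -1.0729$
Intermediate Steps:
$s{\left(I,r \right)} = 180$ ($s{\left(I,r \right)} = 12 \left(-5\right) \left(-3\right) = \left(-60\right) \left(-3\right) = 180$)
$k = 2752530$ ($k = 513308 + 2239222 = 2752530$)
$R{\left(B,d \right)} = 1238 + d$ ($R{\left(B,d \right)} = d + 1238 = 1238 + d$)
$\frac{R{\left(-1132,462 \right)} + k}{s{\left(-2143,1855 \right)} - 2567278} = \frac{\left(1238 + 462\right) + 2752530}{180 - 2567278} = \frac{1700 + 2752530}{-2567098} = 2754230 \left(- \frac{1}{2567098}\right) = - \frac{1377115}{1283549}$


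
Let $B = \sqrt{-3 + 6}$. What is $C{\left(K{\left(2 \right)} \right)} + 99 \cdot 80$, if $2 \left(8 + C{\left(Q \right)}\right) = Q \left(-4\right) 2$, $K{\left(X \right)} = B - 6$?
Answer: $7936 - 4 \sqrt{3} \approx 7929.1$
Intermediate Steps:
$B = \sqrt{3} \approx 1.732$
$K{\left(X \right)} = -6 + \sqrt{3}$ ($K{\left(X \right)} = \sqrt{3} - 6 = -6 + \sqrt{3}$)
$C{\left(Q \right)} = -8 - 4 Q$ ($C{\left(Q \right)} = -8 + \frac{Q \left(-4\right) 2}{2} = -8 + \frac{- 4 Q 2}{2} = -8 + \frac{\left(-8\right) Q}{2} = -8 - 4 Q$)
$C{\left(K{\left(2 \right)} \right)} + 99 \cdot 80 = \left(-8 - 4 \left(-6 + \sqrt{3}\right)\right) + 99 \cdot 80 = \left(-8 + \left(24 - 4 \sqrt{3}\right)\right) + 7920 = \left(16 - 4 \sqrt{3}\right) + 7920 = 7936 - 4 \sqrt{3}$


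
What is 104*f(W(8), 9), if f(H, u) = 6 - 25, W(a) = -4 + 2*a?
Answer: -1976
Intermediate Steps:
f(H, u) = -19
104*f(W(8), 9) = 104*(-19) = -1976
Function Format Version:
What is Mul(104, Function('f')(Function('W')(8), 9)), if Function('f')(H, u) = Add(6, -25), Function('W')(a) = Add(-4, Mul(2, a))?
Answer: -1976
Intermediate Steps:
Function('f')(H, u) = -19
Mul(104, Function('f')(Function('W')(8), 9)) = Mul(104, -19) = -1976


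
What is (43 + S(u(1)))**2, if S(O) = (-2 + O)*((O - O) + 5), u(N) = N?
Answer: 1444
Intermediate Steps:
S(O) = -10 + 5*O (S(O) = (-2 + O)*(0 + 5) = (-2 + O)*5 = -10 + 5*O)
(43 + S(u(1)))**2 = (43 + (-10 + 5*1))**2 = (43 + (-10 + 5))**2 = (43 - 5)**2 = 38**2 = 1444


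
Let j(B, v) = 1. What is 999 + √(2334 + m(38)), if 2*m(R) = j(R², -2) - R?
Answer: 999 + √9262/2 ≈ 1047.1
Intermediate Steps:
m(R) = ½ - R/2 (m(R) = (1 - R)/2 = ½ - R/2)
999 + √(2334 + m(38)) = 999 + √(2334 + (½ - ½*38)) = 999 + √(2334 + (½ - 19)) = 999 + √(2334 - 37/2) = 999 + √(4631/2) = 999 + √9262/2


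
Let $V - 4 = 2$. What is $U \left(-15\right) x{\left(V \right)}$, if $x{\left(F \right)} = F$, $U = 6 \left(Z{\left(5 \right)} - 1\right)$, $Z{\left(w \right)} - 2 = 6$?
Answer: $-3780$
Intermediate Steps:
$V = 6$ ($V = 4 + 2 = 6$)
$Z{\left(w \right)} = 8$ ($Z{\left(w \right)} = 2 + 6 = 8$)
$U = 42$ ($U = 6 \left(8 - 1\right) = 6 \cdot 7 = 42$)
$U \left(-15\right) x{\left(V \right)} = 42 \left(-15\right) 6 = \left(-630\right) 6 = -3780$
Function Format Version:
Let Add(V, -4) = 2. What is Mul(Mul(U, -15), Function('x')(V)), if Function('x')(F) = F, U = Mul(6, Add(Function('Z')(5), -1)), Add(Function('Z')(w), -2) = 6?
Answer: -3780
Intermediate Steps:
V = 6 (V = Add(4, 2) = 6)
Function('Z')(w) = 8 (Function('Z')(w) = Add(2, 6) = 8)
U = 42 (U = Mul(6, Add(8, -1)) = Mul(6, 7) = 42)
Mul(Mul(U, -15), Function('x')(V)) = Mul(Mul(42, -15), 6) = Mul(-630, 6) = -3780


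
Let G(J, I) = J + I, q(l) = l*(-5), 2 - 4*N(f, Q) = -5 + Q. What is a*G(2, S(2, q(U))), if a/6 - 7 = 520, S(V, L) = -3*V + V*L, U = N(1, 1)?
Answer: -60078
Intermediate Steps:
N(f, Q) = 7/4 - Q/4 (N(f, Q) = ½ - (-5 + Q)/4 = ½ + (5/4 - Q/4) = 7/4 - Q/4)
U = 3/2 (U = 7/4 - ¼*1 = 7/4 - ¼ = 3/2 ≈ 1.5000)
q(l) = -5*l
S(V, L) = -3*V + L*V
a = 3162 (a = 42 + 6*520 = 42 + 3120 = 3162)
G(J, I) = I + J
a*G(2, S(2, q(U))) = 3162*(2*(-3 - 5*3/2) + 2) = 3162*(2*(-3 - 15/2) + 2) = 3162*(2*(-21/2) + 2) = 3162*(-21 + 2) = 3162*(-19) = -60078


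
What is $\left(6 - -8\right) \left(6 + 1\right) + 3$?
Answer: $101$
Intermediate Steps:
$\left(6 - -8\right) \left(6 + 1\right) + 3 = \left(6 + 8\right) 7 + 3 = 14 \cdot 7 + 3 = 98 + 3 = 101$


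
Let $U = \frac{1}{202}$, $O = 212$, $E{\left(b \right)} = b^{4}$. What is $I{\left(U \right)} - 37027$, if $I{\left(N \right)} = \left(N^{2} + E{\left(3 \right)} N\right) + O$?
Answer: $- \frac{1502182897}{40804} \approx -36815.0$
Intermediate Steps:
$U = \frac{1}{202} \approx 0.0049505$
$I{\left(N \right)} = 212 + N^{2} + 81 N$ ($I{\left(N \right)} = \left(N^{2} + 3^{4} N\right) + 212 = \left(N^{2} + 81 N\right) + 212 = 212 + N^{2} + 81 N$)
$I{\left(U \right)} - 37027 = \left(212 + \left(\frac{1}{202}\right)^{2} + 81 \cdot \frac{1}{202}\right) - 37027 = \left(212 + \frac{1}{40804} + \frac{81}{202}\right) - 37027 = \frac{8666811}{40804} - 37027 = - \frac{1502182897}{40804}$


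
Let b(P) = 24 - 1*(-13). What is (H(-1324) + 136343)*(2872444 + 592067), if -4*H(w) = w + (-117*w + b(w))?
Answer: 1357225648761/4 ≈ 3.3931e+11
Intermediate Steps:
b(P) = 37 (b(P) = 24 + 13 = 37)
H(w) = -37/4 + 29*w (H(w) = -(w + (-117*w + 37))/4 = -(w + (37 - 117*w))/4 = -(37 - 116*w)/4 = -37/4 + 29*w)
(H(-1324) + 136343)*(2872444 + 592067) = ((-37/4 + 29*(-1324)) + 136343)*(2872444 + 592067) = ((-37/4 - 38396) + 136343)*3464511 = (-153621/4 + 136343)*3464511 = (391751/4)*3464511 = 1357225648761/4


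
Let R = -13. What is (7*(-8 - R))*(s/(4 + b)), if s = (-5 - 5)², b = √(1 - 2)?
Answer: 14000/17 - 3500*I/17 ≈ 823.53 - 205.88*I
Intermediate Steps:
b = I (b = √(-1) = I ≈ 1.0*I)
s = 100 (s = (-10)² = 100)
(7*(-8 - R))*(s/(4 + b)) = (7*(-8 - 1*(-13)))*(100/(4 + I)) = (7*(-8 + 13))*(((4 - I)/17)*100) = (7*5)*(100*(4 - I)/17) = 35*(100*(4 - I)/17) = 3500*(4 - I)/17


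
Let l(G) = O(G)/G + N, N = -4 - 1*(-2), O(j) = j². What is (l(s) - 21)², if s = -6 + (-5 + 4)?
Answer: 900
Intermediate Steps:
N = -2 (N = -4 + 2 = -2)
s = -7 (s = -6 - 1 = -7)
l(G) = -2 + G (l(G) = G²/G - 2 = G - 2 = -2 + G)
(l(s) - 21)² = ((-2 - 7) - 21)² = (-9 - 21)² = (-30)² = 900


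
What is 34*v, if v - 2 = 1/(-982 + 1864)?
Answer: 30005/441 ≈ 68.039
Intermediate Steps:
v = 1765/882 (v = 2 + 1/(-982 + 1864) = 2 + 1/882 = 1765/882 ≈ 2.0011)
34*v = 34*(1765/882) = 30005/441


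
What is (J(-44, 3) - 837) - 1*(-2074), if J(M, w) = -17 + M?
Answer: 1176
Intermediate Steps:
(J(-44, 3) - 837) - 1*(-2074) = ((-17 - 44) - 837) - 1*(-2074) = (-61 - 837) + 2074 = -898 + 2074 = 1176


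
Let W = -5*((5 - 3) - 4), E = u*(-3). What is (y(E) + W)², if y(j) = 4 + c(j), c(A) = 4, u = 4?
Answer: 324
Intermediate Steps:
E = -12 (E = 4*(-3) = -12)
y(j) = 8 (y(j) = 4 + 4 = 8)
W = 10 (W = -5*(2 - 4) = -5*(-2) = 10)
(y(E) + W)² = (8 + 10)² = 18² = 324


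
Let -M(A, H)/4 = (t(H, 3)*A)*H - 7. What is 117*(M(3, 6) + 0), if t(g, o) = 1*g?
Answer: -47268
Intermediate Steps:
t(g, o) = g
M(A, H) = 28 - 4*A*H² (M(A, H) = -4*((H*A)*H - 7) = -4*((A*H)*H - 7) = -4*(A*H² - 7) = -4*(-7 + A*H²) = 28 - 4*A*H²)
117*(M(3, 6) + 0) = 117*((28 - 4*3*6²) + 0) = 117*((28 - 4*3*36) + 0) = 117*((28 - 432) + 0) = 117*(-404 + 0) = 117*(-404) = -47268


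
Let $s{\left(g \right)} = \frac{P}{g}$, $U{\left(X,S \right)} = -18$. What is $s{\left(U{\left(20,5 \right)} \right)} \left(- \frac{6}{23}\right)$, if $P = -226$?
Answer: $- \frac{226}{69} \approx -3.2754$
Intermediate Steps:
$s{\left(g \right)} = - \frac{226}{g}$
$s{\left(U{\left(20,5 \right)} \right)} \left(- \frac{6}{23}\right) = - \frac{226}{-18} \left(- \frac{6}{23}\right) = \left(-226\right) \left(- \frac{1}{18}\right) \left(\left(-6\right) \frac{1}{23}\right) = \frac{113}{9} \left(- \frac{6}{23}\right) = - \frac{226}{69}$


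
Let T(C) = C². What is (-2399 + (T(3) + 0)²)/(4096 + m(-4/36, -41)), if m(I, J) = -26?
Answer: -1159/2035 ≈ -0.56953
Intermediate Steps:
(-2399 + (T(3) + 0)²)/(4096 + m(-4/36, -41)) = (-2399 + (3² + 0)²)/(4096 - 26) = (-2399 + (9 + 0)²)/4070 = (-2399 + 9²)*(1/4070) = (-2399 + 81)*(1/4070) = -2318*1/4070 = -1159/2035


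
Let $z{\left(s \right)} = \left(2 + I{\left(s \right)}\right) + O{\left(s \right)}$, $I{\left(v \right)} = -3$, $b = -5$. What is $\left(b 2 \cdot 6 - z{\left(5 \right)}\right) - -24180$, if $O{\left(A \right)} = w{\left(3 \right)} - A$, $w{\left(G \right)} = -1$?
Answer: $24127$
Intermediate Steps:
$O{\left(A \right)} = -1 - A$
$z{\left(s \right)} = -2 - s$ ($z{\left(s \right)} = \left(2 - 3\right) - \left(1 + s\right) = -1 - \left(1 + s\right) = -2 - s$)
$\left(b 2 \cdot 6 - z{\left(5 \right)}\right) - -24180 = \left(\left(-5\right) 2 \cdot 6 - \left(-2 - 5\right)\right) - -24180 = \left(\left(-10\right) 6 - \left(-2 - 5\right)\right) + 24180 = \left(-60 - -7\right) + 24180 = \left(-60 + 7\right) + 24180 = -53 + 24180 = 24127$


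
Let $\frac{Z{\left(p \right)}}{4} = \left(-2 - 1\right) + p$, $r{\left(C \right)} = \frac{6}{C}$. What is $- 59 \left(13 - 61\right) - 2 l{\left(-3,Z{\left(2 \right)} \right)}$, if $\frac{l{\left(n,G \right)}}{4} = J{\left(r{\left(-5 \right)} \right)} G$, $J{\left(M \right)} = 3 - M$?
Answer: $\frac{14832}{5} \approx 2966.4$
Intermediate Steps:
$Z{\left(p \right)} = -12 + 4 p$ ($Z{\left(p \right)} = 4 \left(\left(-2 - 1\right) + p\right) = 4 \left(-3 + p\right) = -12 + 4 p$)
$l{\left(n,G \right)} = \frac{84 G}{5}$ ($l{\left(n,G \right)} = 4 \left(3 - \frac{6}{-5}\right) G = 4 \left(3 - 6 \left(- \frac{1}{5}\right)\right) G = 4 \left(3 - - \frac{6}{5}\right) G = 4 \left(3 + \frac{6}{5}\right) G = 4 \frac{21 G}{5} = \frac{84 G}{5}$)
$- 59 \left(13 - 61\right) - 2 l{\left(-3,Z{\left(2 \right)} \right)} = - 59 \left(13 - 61\right) + \left(0 - 2 \frac{84 \left(-12 + 4 \cdot 2\right)}{5}\right) = \left(-59\right) \left(-48\right) + \left(0 - 2 \frac{84 \left(-12 + 8\right)}{5}\right) = 2832 + \left(0 - 2 \cdot \frac{84}{5} \left(-4\right)\right) = 2832 + \left(0 - - \frac{672}{5}\right) = 2832 + \left(0 + \frac{672}{5}\right) = 2832 + \frac{672}{5} = \frac{14832}{5}$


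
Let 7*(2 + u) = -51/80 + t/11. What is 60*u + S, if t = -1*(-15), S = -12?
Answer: -38739/308 ≈ -125.78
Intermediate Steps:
t = 15
u = -11681/6160 (u = -2 + (-51/80 + 15/11)/7 = -2 + (1/7)*(639/880) = -2 + 639/6160 = -11681/6160 ≈ -1.8963)
60*u + S = 60*(-11681/6160) - 12 = -35043/308 - 12 = -38739/308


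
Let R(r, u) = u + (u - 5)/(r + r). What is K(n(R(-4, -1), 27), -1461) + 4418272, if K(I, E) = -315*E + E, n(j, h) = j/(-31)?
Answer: 4877026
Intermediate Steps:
R(r, u) = u + (-5 + u)/(2*r) (R(r, u) = u + (-5 + u)/((2*r)) = u + (-5 + u)*(1/(2*r)) = u + (-5 + u)/(2*r))
n(j, h) = -j/31 (n(j, h) = j*(-1/31) = -j/31)
K(I, E) = -314*E
K(n(R(-4, -1), 27), -1461) + 4418272 = -314*(-1461) + 4418272 = 458754 + 4418272 = 4877026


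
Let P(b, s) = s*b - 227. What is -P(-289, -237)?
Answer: -68266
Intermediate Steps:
P(b, s) = -227 + b*s (P(b, s) = b*s - 227 = -227 + b*s)
-P(-289, -237) = -(-227 - 289*(-237)) = -(-227 + 68493) = -1*68266 = -68266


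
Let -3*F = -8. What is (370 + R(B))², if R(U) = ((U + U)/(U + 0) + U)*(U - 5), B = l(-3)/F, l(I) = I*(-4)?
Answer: 2152089/16 ≈ 1.3451e+5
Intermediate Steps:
l(I) = -4*I
F = 8/3 (F = -⅓*(-8) = 8/3 ≈ 2.6667)
B = 9/2 (B = (-4*(-3))/(8/3) = 12*(3/8) = 9/2 ≈ 4.5000)
R(U) = (-5 + U)*(2 + U) (R(U) = ((2*U)/U + U)*(-5 + U) = (2 + U)*(-5 + U) = (-5 + U)*(2 + U))
(370 + R(B))² = (370 + (-10 + (9/2)² - 3*9/2))² = (370 + (-10 + 81/4 - 27/2))² = (370 - 13/4)² = (1467/4)² = 2152089/16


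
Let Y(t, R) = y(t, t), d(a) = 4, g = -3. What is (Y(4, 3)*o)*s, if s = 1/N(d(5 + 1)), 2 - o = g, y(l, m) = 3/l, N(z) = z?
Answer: 15/16 ≈ 0.93750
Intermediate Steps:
Y(t, R) = 3/t
o = 5 (o = 2 - 1*(-3) = 2 + 3 = 5)
s = ¼ (s = 1/4 = ¼ ≈ 0.25000)
(Y(4, 3)*o)*s = ((3/4)*5)*(¼) = ((3*(¼))*5)*(¼) = ((¾)*5)*(¼) = (15/4)*(¼) = 15/16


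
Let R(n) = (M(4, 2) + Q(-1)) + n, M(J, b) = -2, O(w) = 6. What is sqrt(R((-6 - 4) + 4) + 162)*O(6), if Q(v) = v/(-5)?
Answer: 6*sqrt(3855)/5 ≈ 74.506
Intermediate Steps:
Q(v) = -v/5 (Q(v) = v*(-1/5) = -v/5)
R(n) = -9/5 + n (R(n) = (-2 - 1/5*(-1)) + n = (-2 + 1/5) + n = -9/5 + n)
sqrt(R((-6 - 4) + 4) + 162)*O(6) = sqrt((-9/5 + ((-6 - 4) + 4)) + 162)*6 = sqrt((-9/5 + (-10 + 4)) + 162)*6 = sqrt((-9/5 - 6) + 162)*6 = sqrt(-39/5 + 162)*6 = sqrt(771/5)*6 = (sqrt(3855)/5)*6 = 6*sqrt(3855)/5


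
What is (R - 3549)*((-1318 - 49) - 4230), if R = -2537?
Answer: 34063342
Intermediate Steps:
(R - 3549)*((-1318 - 49) - 4230) = (-2537 - 3549)*((-1318 - 49) - 4230) = -6086*(-1367 - 4230) = -6086*(-5597) = 34063342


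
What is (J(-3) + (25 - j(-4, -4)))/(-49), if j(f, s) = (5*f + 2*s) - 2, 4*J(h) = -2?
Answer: -109/98 ≈ -1.1122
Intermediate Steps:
J(h) = -1/2 (J(h) = (1/4)*(-2) = -1/2)
j(f, s) = -2 + 2*s + 5*f (j(f, s) = (2*s + 5*f) - 2 = -2 + 2*s + 5*f)
(J(-3) + (25 - j(-4, -4)))/(-49) = (-1/2 + (25 - (-2 + 2*(-4) + 5*(-4))))/(-49) = -(-1/2 + (25 - (-2 - 8 - 20)))/49 = -(-1/2 + (25 - 1*(-30)))/49 = -(-1/2 + (25 + 30))/49 = -(-1/2 + 55)/49 = -1/49*109/2 = -109/98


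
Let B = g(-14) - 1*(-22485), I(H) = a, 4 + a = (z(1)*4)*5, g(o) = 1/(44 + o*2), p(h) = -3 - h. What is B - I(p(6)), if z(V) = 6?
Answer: 357905/16 ≈ 22369.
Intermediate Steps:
g(o) = 1/(44 + 2*o)
a = 116 (a = -4 + (6*4)*5 = -4 + 24*5 = -4 + 120 = 116)
I(H) = 116
B = 359761/16 (B = 1/(2*(22 - 14)) - 1*(-22485) = (½)/8 + 22485 = (½)*(⅛) + 22485 = 1/16 + 22485 = 359761/16 ≈ 22485.)
B - I(p(6)) = 359761/16 - 1*116 = 359761/16 - 116 = 357905/16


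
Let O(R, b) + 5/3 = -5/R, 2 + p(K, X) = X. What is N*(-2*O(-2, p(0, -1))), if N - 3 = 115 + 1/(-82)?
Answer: -16125/82 ≈ -196.65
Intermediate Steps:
p(K, X) = -2 + X
O(R, b) = -5/3 - 5/R
N = 9675/82 (N = 3 + (115 + 1/(-82)) = 3 + (115 - 1/82) = 3 + 9429/82 = 9675/82 ≈ 117.99)
N*(-2*O(-2, p(0, -1))) = 9675*(-2*(-5/3 - 5/(-2)))/82 = 9675*(-2*(-5/3 - 5*(-½)))/82 = 9675*(-2*(-5/3 + 5/2))/82 = 9675*(-2*⅚)/82 = (9675/82)*(-5/3) = -16125/82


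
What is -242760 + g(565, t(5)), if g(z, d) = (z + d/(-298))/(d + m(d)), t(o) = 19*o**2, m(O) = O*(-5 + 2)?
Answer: -13745104779/56620 ≈ -2.4276e+5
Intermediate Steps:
m(O) = -3*O (m(O) = O*(-3) = -3*O)
g(z, d) = -(z - d/298)/(2*d) (g(z, d) = (z + d/(-298))/(d - 3*d) = (z + d*(-1/298))/((-2*d)) = (z - d/298)*(-1/(2*d)) = -(z - d/298)/(2*d))
-242760 + g(565, t(5)) = -242760 + (19*5**2 - 298*565)/(596*((19*5**2))) = -242760 + (19*25 - 168370)/(596*((19*25))) = -242760 + (1/596)*(475 - 168370)/475 = -242760 + (1/596)*(1/475)*(-167895) = -242760 - 33579/56620 = -13745104779/56620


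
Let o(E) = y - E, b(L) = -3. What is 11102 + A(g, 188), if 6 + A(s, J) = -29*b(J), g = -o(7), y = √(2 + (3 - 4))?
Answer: 11183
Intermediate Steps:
y = 1 (y = √(2 - 1) = √1 = 1)
o(E) = 1 - E
g = 6 (g = -(1 - 1*7) = -(1 - 7) = -1*(-6) = 6)
A(s, J) = 81 (A(s, J) = -6 - 29*(-3) = -6 + 87 = 81)
11102 + A(g, 188) = 11102 + 81 = 11183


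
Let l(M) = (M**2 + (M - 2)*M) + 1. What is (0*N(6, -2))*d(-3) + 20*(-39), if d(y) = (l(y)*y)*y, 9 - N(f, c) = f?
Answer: -780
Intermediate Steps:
N(f, c) = 9 - f
l(M) = 1 + M**2 + M*(-2 + M) (l(M) = (M**2 + (-2 + M)*M) + 1 = (M**2 + M*(-2 + M)) + 1 = 1 + M**2 + M*(-2 + M))
d(y) = y**2*(1 - 2*y + 2*y**2) (d(y) = ((1 - 2*y + 2*y**2)*y)*y = (y*(1 - 2*y + 2*y**2))*y = y**2*(1 - 2*y + 2*y**2))
(0*N(6, -2))*d(-3) + 20*(-39) = (0*(9 - 1*6))*((-3)**2*(1 - 2*(-3) + 2*(-3)**2)) + 20*(-39) = (0*(9 - 6))*(9*(1 + 6 + 2*9)) - 780 = (0*3)*(9*(1 + 6 + 18)) - 780 = 0*(9*25) - 780 = 0*225 - 780 = 0 - 780 = -780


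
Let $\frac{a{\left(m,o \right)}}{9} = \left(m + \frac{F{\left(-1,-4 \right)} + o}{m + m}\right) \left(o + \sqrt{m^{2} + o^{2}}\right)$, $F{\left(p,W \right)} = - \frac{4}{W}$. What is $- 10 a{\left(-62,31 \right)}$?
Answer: $173700 + 173700 \sqrt{5} \approx 5.6211 \cdot 10^{5}$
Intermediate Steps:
$a{\left(m,o \right)} = 9 \left(m + \frac{1 + o}{2 m}\right) \left(o + \sqrt{m^{2} + o^{2}}\right)$ ($a{\left(m,o \right)} = 9 \left(m + \frac{- \frac{4}{-4} + o}{m + m}\right) \left(o + \sqrt{m^{2} + o^{2}}\right) = 9 \left(m + \frac{\left(-4\right) \left(- \frac{1}{4}\right) + o}{2 m}\right) \left(o + \sqrt{m^{2} + o^{2}}\right) = 9 \left(m + \left(1 + o\right) \frac{1}{2 m}\right) \left(o + \sqrt{m^{2} + o^{2}}\right) = 9 \left(m + \frac{1 + o}{2 m}\right) \left(o + \sqrt{m^{2} + o^{2}}\right)$)
$- 10 a{\left(-62,31 \right)} = - 10 \frac{9 \left(31 + 31^{2} + \sqrt{\left(-62\right)^{2} + 31^{2}} + 31 \sqrt{\left(-62\right)^{2} + 31^{2}} + 2 \left(-62\right)^{2} \left(31 + \sqrt{\left(-62\right)^{2} + 31^{2}}\right)\right)}{2 \left(-62\right)} = - 10 \cdot \frac{9}{2} \left(- \frac{1}{62}\right) \left(31 + 961 + \sqrt{3844 + 961} + 31 \sqrt{3844 + 961} + 2 \cdot 3844 \left(31 + \sqrt{3844 + 961}\right)\right) = - 10 \cdot \frac{9}{2} \left(- \frac{1}{62}\right) \left(31 + 961 + \sqrt{4805} + 31 \sqrt{4805} + 2 \cdot 3844 \left(31 + \sqrt{4805}\right)\right) = - 10 \cdot \frac{9}{2} \left(- \frac{1}{62}\right) \left(31 + 961 + 31 \sqrt{5} + 31 \cdot 31 \sqrt{5} + 2 \cdot 3844 \left(31 + 31 \sqrt{5}\right)\right) = - 10 \cdot \frac{9}{2} \left(- \frac{1}{62}\right) \left(31 + 961 + 31 \sqrt{5} + 961 \sqrt{5} + \left(238328 + 238328 \sqrt{5}\right)\right) = - 10 \cdot \frac{9}{2} \left(- \frac{1}{62}\right) \left(239320 + 239320 \sqrt{5}\right) = - 10 \left(-17370 - 17370 \sqrt{5}\right) = 173700 + 173700 \sqrt{5}$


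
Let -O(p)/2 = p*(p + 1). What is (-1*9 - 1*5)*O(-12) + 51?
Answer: 3747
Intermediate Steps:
O(p) = -2*p*(1 + p) (O(p) = -2*p*(p + 1) = -2*p*(1 + p))
(-1*9 - 1*5)*O(-12) + 51 = (-1*9 - 1*5)*(-2*(-12)*(1 - 12)) + 51 = (-9 - 5)*(-2*(-12)*(-11)) + 51 = -14*(-264) + 51 = 3696 + 51 = 3747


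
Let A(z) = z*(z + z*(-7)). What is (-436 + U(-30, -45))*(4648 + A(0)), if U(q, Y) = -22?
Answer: -2128784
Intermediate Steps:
A(z) = -6*z**2 (A(z) = z*(z - 7*z) = z*(-6*z) = -6*z**2)
(-436 + U(-30, -45))*(4648 + A(0)) = (-436 - 22)*(4648 - 6*0**2) = -458*(4648 - 6*0) = -458*(4648 + 0) = -458*4648 = -2128784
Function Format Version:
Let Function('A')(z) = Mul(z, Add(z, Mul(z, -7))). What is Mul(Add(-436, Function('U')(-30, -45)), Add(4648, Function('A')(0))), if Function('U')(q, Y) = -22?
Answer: -2128784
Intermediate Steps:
Function('A')(z) = Mul(-6, Pow(z, 2)) (Function('A')(z) = Mul(z, Add(z, Mul(-7, z))) = Mul(z, Mul(-6, z)) = Mul(-6, Pow(z, 2)))
Mul(Add(-436, Function('U')(-30, -45)), Add(4648, Function('A')(0))) = Mul(Add(-436, -22), Add(4648, Mul(-6, Pow(0, 2)))) = Mul(-458, Add(4648, Mul(-6, 0))) = Mul(-458, Add(4648, 0)) = Mul(-458, 4648) = -2128784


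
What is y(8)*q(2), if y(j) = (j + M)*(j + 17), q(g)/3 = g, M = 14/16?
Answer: 5325/4 ≈ 1331.3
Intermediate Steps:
M = 7/8 (M = 14*(1/16) = 7/8 ≈ 0.87500)
q(g) = 3*g
y(j) = (17 + j)*(7/8 + j) (y(j) = (j + 7/8)*(j + 17) = (7/8 + j)*(17 + j) = (17 + j)*(7/8 + j))
y(8)*q(2) = (119/8 + 8² + (143/8)*8)*(3*2) = (119/8 + 64 + 143)*6 = (1775/8)*6 = 5325/4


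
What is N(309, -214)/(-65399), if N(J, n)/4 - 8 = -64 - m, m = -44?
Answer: 48/65399 ≈ 0.00073396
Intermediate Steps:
N(J, n) = -48 (N(J, n) = 32 + 4*(-64 - 1*(-44)) = 32 + 4*(-64 + 44) = 32 + 4*(-20) = 32 - 80 = -48)
N(309, -214)/(-65399) = -48/(-65399) = -48*(-1/65399) = 48/65399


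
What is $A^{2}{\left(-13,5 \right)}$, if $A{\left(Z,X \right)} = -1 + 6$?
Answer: $25$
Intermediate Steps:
$A{\left(Z,X \right)} = 5$
$A^{2}{\left(-13,5 \right)} = 5^{2} = 25$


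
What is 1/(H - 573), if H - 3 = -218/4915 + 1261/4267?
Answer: -20972305/11948946241 ≈ -0.0017552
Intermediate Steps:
H = 68184524/20972305 (H = 3 + (-218/4915 + 1261/4267) = 3 + 5267609/20972305 = 68184524/20972305 ≈ 3.2512)
1/(H - 573) = 1/(68184524/20972305 - 573) = 1/(-11948946241/20972305) = -20972305/11948946241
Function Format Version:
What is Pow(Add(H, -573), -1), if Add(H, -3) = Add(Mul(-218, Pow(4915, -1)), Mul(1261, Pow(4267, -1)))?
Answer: Rational(-20972305, 11948946241) ≈ -0.0017552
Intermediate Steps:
H = Rational(68184524, 20972305) (H = Add(3, Add(Mul(-218, Pow(4915, -1)), Mul(1261, Pow(4267, -1)))) = Add(3, Add(Mul(-218, Rational(1, 4915)), Mul(1261, Rational(1, 4267)))) = Add(3, Add(Rational(-218, 4915), Rational(1261, 4267))) = Add(3, Rational(5267609, 20972305)) = Rational(68184524, 20972305) ≈ 3.2512)
Pow(Add(H, -573), -1) = Pow(Add(Rational(68184524, 20972305), -573), -1) = Pow(Rational(-11948946241, 20972305), -1) = Rational(-20972305, 11948946241)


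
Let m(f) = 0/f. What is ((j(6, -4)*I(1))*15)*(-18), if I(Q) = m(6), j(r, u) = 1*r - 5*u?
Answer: 0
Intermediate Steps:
j(r, u) = r - 5*u
m(f) = 0
I(Q) = 0
((j(6, -4)*I(1))*15)*(-18) = (((6 - 5*(-4))*0)*15)*(-18) = (((6 + 20)*0)*15)*(-18) = ((26*0)*15)*(-18) = (0*15)*(-18) = 0*(-18) = 0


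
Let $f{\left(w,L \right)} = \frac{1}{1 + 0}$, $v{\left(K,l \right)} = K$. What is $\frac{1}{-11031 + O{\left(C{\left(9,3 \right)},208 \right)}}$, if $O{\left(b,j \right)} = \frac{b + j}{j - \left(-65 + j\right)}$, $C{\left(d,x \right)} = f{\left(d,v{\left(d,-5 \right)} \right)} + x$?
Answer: $- \frac{65}{716803} \approx -9.068 \cdot 10^{-5}$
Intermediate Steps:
$f{\left(w,L \right)} = 1$ ($f{\left(w,L \right)} = 1^{-1} = 1$)
$C{\left(d,x \right)} = 1 + x$
$O{\left(b,j \right)} = \frac{b}{65} + \frac{j}{65}$ ($O{\left(b,j \right)} = \frac{b + j}{65} = \left(b + j\right) \frac{1}{65} = \frac{b}{65} + \frac{j}{65}$)
$\frac{1}{-11031 + O{\left(C{\left(9,3 \right)},208 \right)}} = \frac{1}{-11031 + \left(\frac{1 + 3}{65} + \frac{1}{65} \cdot 208\right)} = \frac{1}{-11031 + \left(\frac{1}{65} \cdot 4 + \frac{16}{5}\right)} = \frac{1}{-11031 + \left(\frac{4}{65} + \frac{16}{5}\right)} = \frac{1}{-11031 + \frac{212}{65}} = \frac{1}{- \frac{716803}{65}} = - \frac{65}{716803}$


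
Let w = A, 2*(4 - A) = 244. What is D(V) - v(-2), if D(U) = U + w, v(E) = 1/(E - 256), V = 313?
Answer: 50311/258 ≈ 195.00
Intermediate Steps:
A = -118 (A = 4 - ½*244 = 4 - 122 = -118)
w = -118
v(E) = 1/(-256 + E)
D(U) = -118 + U (D(U) = U - 118 = -118 + U)
D(V) - v(-2) = (-118 + 313) - 1/(-256 - 2) = 195 - 1/(-258) = 195 - 1*(-1/258) = 195 + 1/258 = 50311/258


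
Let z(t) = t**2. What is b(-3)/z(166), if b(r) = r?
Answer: -3/27556 ≈ -0.00010887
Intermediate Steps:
b(-3)/z(166) = -3/(166**2) = -3/27556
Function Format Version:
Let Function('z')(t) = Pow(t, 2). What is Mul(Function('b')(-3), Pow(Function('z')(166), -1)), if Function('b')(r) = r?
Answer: Rational(-3, 27556) ≈ -0.00010887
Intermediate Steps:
Mul(Function('b')(-3), Pow(Function('z')(166), -1)) = Mul(-3, Pow(Pow(166, 2), -1)) = Mul(-3, Pow(27556, -1)) = Mul(-3, Rational(1, 27556)) = Rational(-3, 27556)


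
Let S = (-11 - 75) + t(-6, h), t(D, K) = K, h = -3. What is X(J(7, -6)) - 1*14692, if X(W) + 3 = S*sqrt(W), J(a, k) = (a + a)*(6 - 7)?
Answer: -14695 - 89*I*sqrt(14) ≈ -14695.0 - 333.01*I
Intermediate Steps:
S = -89 (S = (-11 - 75) - 3 = -86 - 3 = -89)
J(a, k) = -2*a (J(a, k) = (2*a)*(-1) = -2*a)
X(W) = -3 - 89*sqrt(W)
X(J(7, -6)) - 1*14692 = (-3 - 89*I*sqrt(14)) - 1*14692 = (-3 - 89*I*sqrt(14)) - 14692 = -14695 - 89*I*sqrt(14)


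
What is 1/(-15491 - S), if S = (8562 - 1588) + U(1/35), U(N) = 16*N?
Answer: -35/786291 ≈ -4.4513e-5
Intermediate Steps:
S = 244106/35 (S = (8562 - 1588) + 16/35 = 6974 + 16*(1/35) = 6974 + 16/35 = 244106/35 ≈ 6974.5)
1/(-15491 - S) = 1/(-15491 - 1*244106/35) = 1/(-15491 - 244106/35) = 1/(-786291/35) = -35/786291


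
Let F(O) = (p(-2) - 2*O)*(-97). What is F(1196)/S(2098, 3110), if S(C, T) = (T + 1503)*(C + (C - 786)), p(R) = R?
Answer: 16587/1123595 ≈ 0.014762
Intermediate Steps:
S(C, T) = (-786 + 2*C)*(1503 + T) (S(C, T) = (1503 + T)*(C + (-786 + C)) = (1503 + T)*(-786 + 2*C) = (-786 + 2*C)*(1503 + T))
F(O) = 194 + 194*O (F(O) = (-2 - 2*O)*(-97) = 194 + 194*O)
F(1196)/S(2098, 3110) = (194 + 194*1196)/(-1181358 - 786*3110 + 3006*2098 + 2*2098*3110) = (194 + 232024)/(-1181358 - 2444460 + 6306588 + 13049560) = 232218/15730330 = 232218*(1/15730330) = 16587/1123595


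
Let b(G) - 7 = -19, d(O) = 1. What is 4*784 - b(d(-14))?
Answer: 3148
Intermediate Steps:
b(G) = -12 (b(G) = 7 - 19 = -12)
4*784 - b(d(-14)) = 4*784 - 1*(-12) = 3136 + 12 = 3148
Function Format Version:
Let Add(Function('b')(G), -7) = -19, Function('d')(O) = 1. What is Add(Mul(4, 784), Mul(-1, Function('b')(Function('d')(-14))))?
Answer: 3148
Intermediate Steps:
Function('b')(G) = -12 (Function('b')(G) = Add(7, -19) = -12)
Add(Mul(4, 784), Mul(-1, Function('b')(Function('d')(-14)))) = Add(Mul(4, 784), Mul(-1, -12)) = Add(3136, 12) = 3148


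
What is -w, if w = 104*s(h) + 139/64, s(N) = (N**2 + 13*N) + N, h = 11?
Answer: -1830539/64 ≈ -28602.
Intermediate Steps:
s(N) = N**2 + 14*N
w = 1830539/64 (w = 104*(11*(14 + 11)) + 139/64 = 104*(11*25) + 139*(1/64) = 104*275 + 139/64 = 28600 + 139/64 = 1830539/64 ≈ 28602.)
-w = -1*1830539/64 = -1830539/64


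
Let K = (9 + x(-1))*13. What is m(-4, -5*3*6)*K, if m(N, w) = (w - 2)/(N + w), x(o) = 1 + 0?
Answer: 5980/47 ≈ 127.23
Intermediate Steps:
x(o) = 1
m(N, w) = (-2 + w)/(N + w)
K = 130 (K = (9 + 1)*13 = 10*13 = 130)
m(-4, -5*3*6)*K = ((-2 - 5*3*6)/(-4 - 5*3*6))*130 = ((-2 - 15*6)/(-4 - 15*6))*130 = ((-2 - 90)/(-4 - 90))*130 = (-92/(-94))*130 = -1/94*(-92)*130 = (46/47)*130 = 5980/47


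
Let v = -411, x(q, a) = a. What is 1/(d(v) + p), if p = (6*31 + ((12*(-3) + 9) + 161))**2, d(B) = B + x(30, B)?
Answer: 1/101578 ≈ 9.8446e-6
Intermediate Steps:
d(B) = 2*B (d(B) = B + B = 2*B)
p = 102400 (p = (186 + ((-36 + 9) + 161))**2 = (186 + (-27 + 161))**2 = (186 + 134)**2 = 320**2 = 102400)
1/(d(v) + p) = 1/(2*(-411) + 102400) = 1/(-822 + 102400) = 1/101578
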